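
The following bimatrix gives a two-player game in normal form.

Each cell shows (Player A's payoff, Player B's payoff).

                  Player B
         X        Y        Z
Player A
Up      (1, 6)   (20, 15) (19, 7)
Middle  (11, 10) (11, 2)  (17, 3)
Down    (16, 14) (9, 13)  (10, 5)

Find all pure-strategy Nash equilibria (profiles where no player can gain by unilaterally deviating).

The pure Nash equilibria are (Up, Y); (Down, X).

(Up, X): Player A can switch to Middle (1 → 11). Not NE.
(Up, Y): Player A gets 20, best alternative 11; Player B gets 15, best alternative 7. No profitable deviation — NE.
(Up, Z): Player B can switch to Y (7 → 15). Not NE.
(Middle, X): Player A can switch to Down (11 → 16). Not NE.
(Middle, Y): Player A can switch to Up (11 → 20). Not NE.
(Middle, Z): Player A can switch to Up (17 → 19). Not NE.
(Down, X): Player A gets 16, best alternative 11; Player B gets 14, best alternative 13. No profitable deviation — NE.
(Down, Y): Player A can switch to Up (9 → 20). Not NE.
(The remaining 1 profile has a profitable deviation by the same check.)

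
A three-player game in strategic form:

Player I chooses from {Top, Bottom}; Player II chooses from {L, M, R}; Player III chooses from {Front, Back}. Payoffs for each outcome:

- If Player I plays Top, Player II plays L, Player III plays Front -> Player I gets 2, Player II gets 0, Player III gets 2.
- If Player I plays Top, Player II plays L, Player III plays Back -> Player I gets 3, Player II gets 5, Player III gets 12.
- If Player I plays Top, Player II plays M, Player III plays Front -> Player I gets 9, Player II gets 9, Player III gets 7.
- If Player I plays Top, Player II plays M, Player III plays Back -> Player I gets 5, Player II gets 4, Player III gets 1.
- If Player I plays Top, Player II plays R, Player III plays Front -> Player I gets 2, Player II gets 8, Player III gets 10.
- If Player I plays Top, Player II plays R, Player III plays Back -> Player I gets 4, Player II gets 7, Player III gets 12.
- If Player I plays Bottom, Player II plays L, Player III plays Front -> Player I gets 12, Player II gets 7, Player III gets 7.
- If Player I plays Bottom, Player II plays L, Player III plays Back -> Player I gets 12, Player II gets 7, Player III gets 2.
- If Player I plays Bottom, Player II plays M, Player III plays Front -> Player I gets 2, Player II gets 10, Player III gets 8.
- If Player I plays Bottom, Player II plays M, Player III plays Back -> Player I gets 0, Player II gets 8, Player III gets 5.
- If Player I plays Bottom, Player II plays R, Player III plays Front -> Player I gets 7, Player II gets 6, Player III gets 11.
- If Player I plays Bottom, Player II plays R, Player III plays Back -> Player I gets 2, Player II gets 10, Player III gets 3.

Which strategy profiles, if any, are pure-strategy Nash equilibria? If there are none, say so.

Player I against (L, Front): payoffs 2, 12 → best response Bottom.
Player I against (L, Back): payoffs 3, 12 → best response Bottom.
Player I against (M, Front): payoffs 9, 2 → best response Top.
Player I against (M, Back): payoffs 5, 0 → best response Top.
Player I against (R, Front): payoffs 2, 7 → best response Bottom.
Player I against (R, Back): payoffs 4, 2 → best response Top.
Player II against (Top, Front): payoffs 0, 9, 8 → best response M.
Player II against (Top, Back): payoffs 5, 4, 7 → best response R.
Player II against (Bottom, Front): payoffs 7, 10, 6 → best response M.
Player II against (Bottom, Back): payoffs 7, 8, 10 → best response R.
Player III against (Top, L): payoffs 2, 12 → best response Back.
Player III against (Top, M): payoffs 7, 1 → best response Front.
Player III against (Top, R): payoffs 10, 12 → best response Back.
Player III against (Bottom, L): payoffs 7, 2 → best response Front.
Player III against (Bottom, M): payoffs 8, 5 → best response Front.
Player III against (Bottom, R): payoffs 11, 3 → best response Front.
Mutual best responses: (Top, M, Front); (Top, R, Back).

Pure-strategy Nash equilibria: (Top, M, Front), (Top, R, Back)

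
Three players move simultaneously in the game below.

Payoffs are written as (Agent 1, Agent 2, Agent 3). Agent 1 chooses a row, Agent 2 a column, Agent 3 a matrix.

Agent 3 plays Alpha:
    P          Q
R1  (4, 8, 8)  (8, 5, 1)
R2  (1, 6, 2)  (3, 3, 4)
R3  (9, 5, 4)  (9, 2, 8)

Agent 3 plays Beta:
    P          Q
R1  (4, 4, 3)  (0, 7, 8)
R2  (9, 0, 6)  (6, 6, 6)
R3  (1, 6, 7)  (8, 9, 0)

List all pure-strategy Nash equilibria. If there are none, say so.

For each strategy profile, look for a profitable unilateral deviation.
(R1, P, Alpha): Agent 1 can switch to R3 (4 → 9). Not NE.
(R1, P, Beta): Agent 1 can switch to R2 (4 → 9). Not NE.
(R1, Q, Alpha): Agent 1 can switch to R3 (8 → 9). Not NE.
(R1, Q, Beta): Agent 1 can switch to R2 (0 → 6). Not NE.
(R2, P, Alpha): Agent 1 can switch to R1 (1 → 4). Not NE.
(R2, P, Beta): Agent 2 can switch to Q (0 → 6). Not NE.
(R2, Q, Alpha): Agent 1 can switch to R1 (3 → 8). Not NE.
(R2, Q, Beta): Agent 1 can switch to R3 (6 → 8). Not NE.
(R3, P, Alpha): Agent 3 can switch to Beta (4 → 7). Not NE.
(R3, P, Beta): Agent 1 can switch to R1 (1 → 4). Not NE.
(The remaining 2 profiles each have a profitable deviation by the same check.)

This game has no pure Nash equilibrium.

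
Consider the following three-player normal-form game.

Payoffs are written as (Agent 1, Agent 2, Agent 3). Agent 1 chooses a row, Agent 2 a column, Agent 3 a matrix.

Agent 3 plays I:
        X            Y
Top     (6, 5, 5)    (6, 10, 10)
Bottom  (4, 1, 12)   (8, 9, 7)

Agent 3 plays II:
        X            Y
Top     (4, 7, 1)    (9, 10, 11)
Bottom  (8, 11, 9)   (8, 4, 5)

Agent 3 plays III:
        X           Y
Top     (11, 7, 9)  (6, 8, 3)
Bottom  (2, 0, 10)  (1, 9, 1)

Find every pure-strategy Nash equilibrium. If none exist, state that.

(Top, Y, II), (Bottom, Y, I)

Agent 1 against (X, I): payoffs 6, 4 → best response Top.
Agent 1 against (X, II): payoffs 4, 8 → best response Bottom.
Agent 1 against (X, III): payoffs 11, 2 → best response Top.
Agent 1 against (Y, I): payoffs 6, 8 → best response Bottom.
Agent 1 against (Y, II): payoffs 9, 8 → best response Top.
Agent 1 against (Y, III): payoffs 6, 1 → best response Top.
Agent 2 against (Top, I): payoffs 5, 10 → best response Y.
Agent 2 against (Top, II): payoffs 7, 10 → best response Y.
Agent 2 against (Top, III): payoffs 7, 8 → best response Y.
Agent 2 against (Bottom, I): payoffs 1, 9 → best response Y.
Agent 2 against (Bottom, II): payoffs 11, 4 → best response X.
Agent 2 against (Bottom, III): payoffs 0, 9 → best response Y.
Agent 3 against (Top, X): payoffs 5, 1, 9 → best response III.
Agent 3 against (Top, Y): payoffs 10, 11, 3 → best response II.
Agent 3 against (Bottom, X): payoffs 12, 9, 10 → best response I.
Agent 3 against (Bottom, Y): payoffs 7, 5, 1 → best response I.
Mutual best responses: (Top, Y, II); (Bottom, Y, I).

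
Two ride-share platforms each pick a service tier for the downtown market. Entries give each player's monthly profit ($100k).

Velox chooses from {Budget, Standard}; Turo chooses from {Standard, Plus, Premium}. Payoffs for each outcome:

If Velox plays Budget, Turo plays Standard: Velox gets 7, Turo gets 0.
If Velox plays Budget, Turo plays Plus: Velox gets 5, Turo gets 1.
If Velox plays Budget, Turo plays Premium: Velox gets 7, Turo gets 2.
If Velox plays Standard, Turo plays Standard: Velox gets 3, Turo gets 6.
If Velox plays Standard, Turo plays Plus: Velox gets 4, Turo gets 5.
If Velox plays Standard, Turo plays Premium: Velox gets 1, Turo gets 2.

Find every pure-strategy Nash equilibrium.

(Budget, Standard): Turo can switch to Plus (0 → 1). Not NE.
(Budget, Plus): Turo can switch to Premium (1 → 2). Not NE.
(Budget, Premium): Velox gets 7, best alternative 1; Turo gets 2, best alternative 1. No profitable deviation — NE.
(Standard, Standard): Velox can switch to Budget (3 → 7). Not NE.
(Standard, Plus): Velox can switch to Budget (4 → 5). Not NE.
(Standard, Premium): Velox can switch to Budget (1 → 7). Not NE.

The unique pure-strategy Nash equilibrium is (Budget, Premium).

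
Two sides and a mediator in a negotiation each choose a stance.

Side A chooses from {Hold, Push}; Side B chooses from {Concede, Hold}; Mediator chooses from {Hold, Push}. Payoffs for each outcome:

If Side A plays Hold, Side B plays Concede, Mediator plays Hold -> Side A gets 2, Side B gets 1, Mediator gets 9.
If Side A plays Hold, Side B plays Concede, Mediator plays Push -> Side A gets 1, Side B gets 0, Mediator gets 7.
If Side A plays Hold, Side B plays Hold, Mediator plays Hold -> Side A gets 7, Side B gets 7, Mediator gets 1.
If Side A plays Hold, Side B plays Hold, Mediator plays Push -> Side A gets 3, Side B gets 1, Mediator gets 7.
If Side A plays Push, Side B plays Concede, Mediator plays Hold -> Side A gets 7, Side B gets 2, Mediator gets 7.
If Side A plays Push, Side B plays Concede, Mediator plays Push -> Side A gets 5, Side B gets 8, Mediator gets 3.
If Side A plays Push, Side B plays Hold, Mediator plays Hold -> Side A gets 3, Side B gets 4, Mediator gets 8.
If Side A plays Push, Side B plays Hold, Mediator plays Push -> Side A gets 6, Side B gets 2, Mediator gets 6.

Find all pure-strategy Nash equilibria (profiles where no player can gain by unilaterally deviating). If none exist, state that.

There is no pure-strategy Nash equilibrium.

(Hold, Concede, Hold): Side A can switch to Push (2 → 7). Not NE.
(Hold, Concede, Push): Side A can switch to Push (1 → 5). Not NE.
(Hold, Hold, Hold): Mediator can switch to Push (1 → 7). Not NE.
(Hold, Hold, Push): Side A can switch to Push (3 → 6). Not NE.
(Push, Concede, Hold): Side B can switch to Hold (2 → 4). Not NE.
(Push, Concede, Push): Mediator can switch to Hold (3 → 7). Not NE.
(Push, Hold, Hold): Side A can switch to Hold (3 → 7). Not NE.
(Push, Hold, Push): Side B can switch to Concede (2 → 8). Not NE.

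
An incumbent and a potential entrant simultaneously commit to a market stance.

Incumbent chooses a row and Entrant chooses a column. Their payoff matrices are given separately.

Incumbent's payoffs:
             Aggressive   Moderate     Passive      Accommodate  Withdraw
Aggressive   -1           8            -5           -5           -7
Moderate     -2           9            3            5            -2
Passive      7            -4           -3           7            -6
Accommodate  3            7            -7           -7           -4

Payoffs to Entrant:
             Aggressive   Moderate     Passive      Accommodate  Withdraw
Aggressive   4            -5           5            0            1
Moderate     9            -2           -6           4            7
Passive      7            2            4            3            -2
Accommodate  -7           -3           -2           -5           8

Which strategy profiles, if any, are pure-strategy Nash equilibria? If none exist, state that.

Incumbent against Aggressive: payoffs -1, -2, 7, 3 → best response Passive.
Incumbent against Moderate: payoffs 8, 9, -4, 7 → best response Moderate.
Incumbent against Passive: payoffs -5, 3, -3, -7 → best response Moderate.
Incumbent against Accommodate: payoffs -5, 5, 7, -7 → best response Passive.
Incumbent against Withdraw: payoffs -7, -2, -6, -4 → best response Moderate.
Entrant against Aggressive: payoffs 4, -5, 5, 0, 1 → best response Passive.
Entrant against Moderate: payoffs 9, -2, -6, 4, 7 → best response Aggressive.
Entrant against Passive: payoffs 7, 2, 4, 3, -2 → best response Aggressive.
Entrant against Accommodate: payoffs -7, -3, -2, -5, 8 → best response Withdraw.
Mutual best responses: (Passive, Aggressive).

Pure NE: (Passive, Aggressive)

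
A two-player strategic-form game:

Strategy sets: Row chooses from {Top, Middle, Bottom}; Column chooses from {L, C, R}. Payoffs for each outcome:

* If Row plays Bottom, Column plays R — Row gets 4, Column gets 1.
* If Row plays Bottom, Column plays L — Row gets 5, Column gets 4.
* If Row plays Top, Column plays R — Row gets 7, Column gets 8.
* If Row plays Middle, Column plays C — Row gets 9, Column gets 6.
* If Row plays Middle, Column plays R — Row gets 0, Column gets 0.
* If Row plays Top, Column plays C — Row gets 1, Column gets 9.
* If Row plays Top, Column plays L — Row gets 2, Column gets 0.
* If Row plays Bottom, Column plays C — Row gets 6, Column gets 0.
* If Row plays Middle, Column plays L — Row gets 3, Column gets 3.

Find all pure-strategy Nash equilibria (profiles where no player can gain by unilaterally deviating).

(Top, L): Row can switch to Middle (2 → 3). Not NE.
(Top, C): Row can switch to Middle (1 → 9). Not NE.
(Top, R): Column can switch to C (8 → 9). Not NE.
(Middle, L): Row can switch to Bottom (3 → 5). Not NE.
(Middle, C): Row gets 9, best alternative 6; Column gets 6, best alternative 3. No profitable deviation — NE.
(Middle, R): Row can switch to Top (0 → 7). Not NE.
(Bottom, L): Row gets 5, best alternative 3; Column gets 4, best alternative 1. No profitable deviation — NE.
(Bottom, C): Row can switch to Middle (6 → 9). Not NE.
(Bottom, R): Row can switch to Top (4 → 7). Not NE.

(Middle, C) and (Bottom, L)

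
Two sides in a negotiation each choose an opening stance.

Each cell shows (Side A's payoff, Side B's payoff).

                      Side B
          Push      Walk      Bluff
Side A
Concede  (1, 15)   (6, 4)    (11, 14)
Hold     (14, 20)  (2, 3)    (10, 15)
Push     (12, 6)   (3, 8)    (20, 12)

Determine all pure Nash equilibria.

(Hold, Push), (Push, Bluff)

(Concede, Push): Side A can switch to Hold (1 → 14). Not NE.
(Concede, Walk): Side B can switch to Push (4 → 15). Not NE.
(Concede, Bluff): Side A can switch to Push (11 → 20). Not NE.
(Hold, Push): Side A gets 14, best alternative 12; Side B gets 20, best alternative 15. No profitable deviation — NE.
(Hold, Walk): Side A can switch to Concede (2 → 6). Not NE.
(Hold, Bluff): Side A can switch to Concede (10 → 11). Not NE.
(Push, Push): Side A can switch to Hold (12 → 14). Not NE.
(Push, Bluff): Side A gets 20, best alternative 11; Side B gets 12, best alternative 8. No profitable deviation — NE.
(The remaining 1 profile has a profitable deviation by the same check.)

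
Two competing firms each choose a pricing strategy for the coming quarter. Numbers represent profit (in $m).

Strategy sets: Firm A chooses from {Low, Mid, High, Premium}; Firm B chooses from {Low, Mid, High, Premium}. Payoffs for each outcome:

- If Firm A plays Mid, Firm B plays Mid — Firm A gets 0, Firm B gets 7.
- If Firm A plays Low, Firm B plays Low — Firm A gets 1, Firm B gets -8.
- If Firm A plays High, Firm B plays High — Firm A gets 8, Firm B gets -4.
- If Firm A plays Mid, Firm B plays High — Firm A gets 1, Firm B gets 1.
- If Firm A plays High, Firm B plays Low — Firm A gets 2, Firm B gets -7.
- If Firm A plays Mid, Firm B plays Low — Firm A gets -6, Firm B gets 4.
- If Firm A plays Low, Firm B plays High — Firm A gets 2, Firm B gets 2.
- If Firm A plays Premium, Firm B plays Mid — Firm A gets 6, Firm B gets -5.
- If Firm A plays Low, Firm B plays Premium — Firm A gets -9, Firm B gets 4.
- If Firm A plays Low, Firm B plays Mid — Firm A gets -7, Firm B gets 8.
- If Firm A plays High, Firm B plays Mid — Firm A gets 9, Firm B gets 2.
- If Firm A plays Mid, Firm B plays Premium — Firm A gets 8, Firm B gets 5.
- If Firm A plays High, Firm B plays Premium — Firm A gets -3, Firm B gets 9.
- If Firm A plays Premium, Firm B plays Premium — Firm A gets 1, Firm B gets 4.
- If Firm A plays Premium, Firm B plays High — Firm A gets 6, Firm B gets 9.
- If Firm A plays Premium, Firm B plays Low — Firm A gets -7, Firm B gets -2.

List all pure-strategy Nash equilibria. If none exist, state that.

For each strategy profile, look for a profitable unilateral deviation.
(Low, Low): Firm A can switch to High (1 → 2). Not NE.
(Low, Mid): Firm A can switch to Mid (-7 → 0). Not NE.
(Low, High): Firm A can switch to High (2 → 8). Not NE.
(Low, Premium): Firm A can switch to Mid (-9 → 8). Not NE.
(Mid, Low): Firm A can switch to Low (-6 → 1). Not NE.
(Mid, Mid): Firm A can switch to High (0 → 9). Not NE.
(The remaining 10 profiles each have a profitable deviation by the same check.)

There is no pure-strategy Nash equilibrium.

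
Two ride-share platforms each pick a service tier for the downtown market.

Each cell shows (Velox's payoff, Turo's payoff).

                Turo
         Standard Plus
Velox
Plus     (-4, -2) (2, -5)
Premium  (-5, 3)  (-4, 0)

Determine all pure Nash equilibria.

Pure NE: (Plus, Standard)

Velox against Standard: payoffs -4, -5 → best response Plus.
Velox against Plus: payoffs 2, -4 → best response Plus.
Turo against Plus: payoffs -2, -5 → best response Standard.
Turo against Premium: payoffs 3, 0 → best response Standard.
Mutual best responses: (Plus, Standard).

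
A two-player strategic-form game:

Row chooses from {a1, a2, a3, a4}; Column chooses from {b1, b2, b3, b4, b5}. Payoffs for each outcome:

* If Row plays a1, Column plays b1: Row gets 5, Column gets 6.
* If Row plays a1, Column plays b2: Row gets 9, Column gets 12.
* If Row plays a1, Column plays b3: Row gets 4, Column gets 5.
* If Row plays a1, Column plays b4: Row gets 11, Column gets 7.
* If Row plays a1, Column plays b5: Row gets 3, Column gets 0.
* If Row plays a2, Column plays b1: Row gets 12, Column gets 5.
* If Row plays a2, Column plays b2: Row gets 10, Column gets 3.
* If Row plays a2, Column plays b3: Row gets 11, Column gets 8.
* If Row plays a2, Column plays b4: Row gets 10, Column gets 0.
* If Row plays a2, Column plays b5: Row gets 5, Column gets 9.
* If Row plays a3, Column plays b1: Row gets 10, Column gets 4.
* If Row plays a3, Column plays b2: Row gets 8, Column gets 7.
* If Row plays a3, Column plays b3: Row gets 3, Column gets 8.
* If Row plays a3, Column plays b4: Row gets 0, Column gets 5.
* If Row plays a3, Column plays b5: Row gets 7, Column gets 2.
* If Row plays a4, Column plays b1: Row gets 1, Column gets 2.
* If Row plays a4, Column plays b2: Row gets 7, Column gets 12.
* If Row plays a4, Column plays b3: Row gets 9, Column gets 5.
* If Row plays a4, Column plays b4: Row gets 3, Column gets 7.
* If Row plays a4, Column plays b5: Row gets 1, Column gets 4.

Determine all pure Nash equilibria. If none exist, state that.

Mark each player's best response to every combination of opponents' strategies; a profile where every player is best-responding is a pure Nash equilibrium.
Row against b1: payoffs 5, 12, 10, 1 → best response a2.
Row against b2: payoffs 9, 10, 8, 7 → best response a2.
Row against b3: payoffs 4, 11, 3, 9 → best response a2.
Row against b4: payoffs 11, 10, 0, 3 → best response a1.
Row against b5: payoffs 3, 5, 7, 1 → best response a3.
Column against a1: payoffs 6, 12, 5, 7, 0 → best response b2.
Column against a2: payoffs 5, 3, 8, 0, 9 → best response b5.
Column against a3: payoffs 4, 7, 8, 5, 2 → best response b3.
Column against a4: payoffs 2, 12, 5, 7, 4 → best response b2.
No profile is a mutual best response for all players.

This game has no pure Nash equilibrium.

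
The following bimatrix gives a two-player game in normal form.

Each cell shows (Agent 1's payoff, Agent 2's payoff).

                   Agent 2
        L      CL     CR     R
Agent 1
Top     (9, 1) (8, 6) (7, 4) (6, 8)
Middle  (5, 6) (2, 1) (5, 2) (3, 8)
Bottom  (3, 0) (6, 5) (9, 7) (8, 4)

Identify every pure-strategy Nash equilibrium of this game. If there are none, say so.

The unique pure-strategy Nash equilibrium is (Bottom, CR).

Mark each player's best response to every combination of opponents' strategies; a profile where every player is best-responding is a pure Nash equilibrium.
Agent 1 against L: payoffs 9, 5, 3 → best response Top.
Agent 1 against CL: payoffs 8, 2, 6 → best response Top.
Agent 1 against CR: payoffs 7, 5, 9 → best response Bottom.
Agent 1 against R: payoffs 6, 3, 8 → best response Bottom.
Agent 2 against Top: payoffs 1, 6, 4, 8 → best response R.
Agent 2 against Middle: payoffs 6, 1, 2, 8 → best response R.
Agent 2 against Bottom: payoffs 0, 5, 7, 4 → best response CR.
Mutual best responses: (Bottom, CR).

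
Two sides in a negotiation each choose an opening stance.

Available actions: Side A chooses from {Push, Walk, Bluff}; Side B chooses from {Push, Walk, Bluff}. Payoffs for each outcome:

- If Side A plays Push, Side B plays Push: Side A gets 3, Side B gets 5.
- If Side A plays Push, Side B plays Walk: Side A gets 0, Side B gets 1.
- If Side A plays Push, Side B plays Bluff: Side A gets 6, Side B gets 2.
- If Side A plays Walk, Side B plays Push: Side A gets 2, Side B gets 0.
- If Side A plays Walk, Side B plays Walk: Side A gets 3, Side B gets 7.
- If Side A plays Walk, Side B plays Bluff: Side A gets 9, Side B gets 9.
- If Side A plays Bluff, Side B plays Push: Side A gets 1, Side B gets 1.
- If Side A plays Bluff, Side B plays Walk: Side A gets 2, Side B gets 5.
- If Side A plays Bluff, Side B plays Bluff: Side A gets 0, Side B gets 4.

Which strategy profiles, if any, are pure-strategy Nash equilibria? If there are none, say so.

For each strategy profile, look for a profitable unilateral deviation.
(Push, Push): Side A gets 3, best alternative 2; Side B gets 5, best alternative 2. No profitable deviation — NE.
(Push, Walk): Side A can switch to Walk (0 → 3). Not NE.
(Push, Bluff): Side A can switch to Walk (6 → 9). Not NE.
(Walk, Push): Side A can switch to Push (2 → 3). Not NE.
(Walk, Walk): Side B can switch to Bluff (7 → 9). Not NE.
(Walk, Bluff): Side A gets 9, best alternative 6; Side B gets 9, best alternative 7. No profitable deviation — NE.
(Bluff, Push): Side A can switch to Push (1 → 3). Not NE.
(Bluff, Walk): Side A can switch to Walk (2 → 3). Not NE.
(Bluff, Bluff): Side A can switch to Push (0 → 6). Not NE.

Pure-strategy Nash equilibria: (Push, Push), (Walk, Bluff)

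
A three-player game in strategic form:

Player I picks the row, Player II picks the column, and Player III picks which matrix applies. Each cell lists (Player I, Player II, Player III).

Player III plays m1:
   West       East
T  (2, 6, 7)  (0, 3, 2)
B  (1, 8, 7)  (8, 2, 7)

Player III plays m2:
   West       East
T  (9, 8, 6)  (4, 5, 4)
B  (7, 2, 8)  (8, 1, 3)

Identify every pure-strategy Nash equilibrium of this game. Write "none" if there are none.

Mark each player's best response to every combination of opponents' strategies; a profile where every player is best-responding is a pure Nash equilibrium.
Player I against (West, m1): payoffs 2, 1 → best response T.
Player I against (West, m2): payoffs 9, 7 → best response T.
Player I against (East, m1): payoffs 0, 8 → best response B.
Player I against (East, m2): payoffs 4, 8 → best response B.
Player II against (T, m1): payoffs 6, 3 → best response West.
Player II against (T, m2): payoffs 8, 5 → best response West.
Player II against (B, m1): payoffs 8, 2 → best response West.
Player II against (B, m2): payoffs 2, 1 → best response West.
Player III against (T, West): payoffs 7, 6 → best response m1.
Player III against (T, East): payoffs 2, 4 → best response m2.
Player III against (B, West): payoffs 7, 8 → best response m2.
Player III against (B, East): payoffs 7, 3 → best response m1.
Mutual best responses: (T, West, m1).

(T, West, m1)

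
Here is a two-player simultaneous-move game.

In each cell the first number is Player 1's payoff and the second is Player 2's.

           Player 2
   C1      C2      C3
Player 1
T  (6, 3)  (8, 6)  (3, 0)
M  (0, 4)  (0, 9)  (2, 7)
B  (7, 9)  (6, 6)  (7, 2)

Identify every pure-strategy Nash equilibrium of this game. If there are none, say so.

For each strategy profile, look for a profitable unilateral deviation.
(T, C1): Player 1 can switch to B (6 → 7). Not NE.
(T, C2): Player 1 gets 8, best alternative 6; Player 2 gets 6, best alternative 3. No profitable deviation — NE.
(T, C3): Player 1 can switch to B (3 → 7). Not NE.
(M, C1): Player 1 can switch to T (0 → 6). Not NE.
(M, C2): Player 1 can switch to T (0 → 8). Not NE.
(M, C3): Player 1 can switch to T (2 → 3). Not NE.
(B, C1): Player 1 gets 7, best alternative 6; Player 2 gets 9, best alternative 6. No profitable deviation — NE.
(B, C2): Player 1 can switch to T (6 → 8). Not NE.
(B, C3): Player 2 can switch to C1 (2 → 9). Not NE.

The pure Nash equilibria are (T, C2), (B, C1).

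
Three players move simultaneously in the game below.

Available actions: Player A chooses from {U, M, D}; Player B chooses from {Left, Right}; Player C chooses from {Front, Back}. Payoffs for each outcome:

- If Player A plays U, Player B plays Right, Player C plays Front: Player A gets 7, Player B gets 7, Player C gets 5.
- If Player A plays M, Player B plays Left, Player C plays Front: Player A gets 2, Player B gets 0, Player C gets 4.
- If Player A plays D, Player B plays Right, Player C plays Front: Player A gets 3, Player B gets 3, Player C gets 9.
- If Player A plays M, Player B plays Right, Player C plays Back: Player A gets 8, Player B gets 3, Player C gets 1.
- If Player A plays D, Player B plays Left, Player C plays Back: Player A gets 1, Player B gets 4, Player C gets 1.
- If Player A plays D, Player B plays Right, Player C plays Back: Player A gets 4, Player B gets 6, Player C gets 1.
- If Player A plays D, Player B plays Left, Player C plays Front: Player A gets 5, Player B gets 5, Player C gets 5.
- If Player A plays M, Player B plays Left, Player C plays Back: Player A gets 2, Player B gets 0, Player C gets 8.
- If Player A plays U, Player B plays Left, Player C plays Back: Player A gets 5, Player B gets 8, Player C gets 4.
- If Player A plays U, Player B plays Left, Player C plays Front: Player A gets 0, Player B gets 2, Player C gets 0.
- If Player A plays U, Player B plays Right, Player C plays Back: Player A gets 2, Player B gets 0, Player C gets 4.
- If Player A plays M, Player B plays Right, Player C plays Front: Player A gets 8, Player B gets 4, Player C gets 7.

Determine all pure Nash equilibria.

Check each profile: it is a Nash equilibrium iff no player can strictly gain by switching unilaterally.
(U, Left, Front): Player A can switch to M (0 → 2). Not NE.
(U, Left, Back): Player A gets 5, best alternative 2; Player B gets 8, best alternative 0; Player C gets 4, best alternative 0. No profitable deviation — NE.
(U, Right, Front): Player A can switch to M (7 → 8). Not NE.
(U, Right, Back): Player A can switch to M (2 → 8). Not NE.
(M, Left, Front): Player A can switch to D (2 → 5). Not NE.
(M, Left, Back): Player A can switch to U (2 → 5). Not NE.
(M, Right, Front): Player A gets 8, best alternative 7; Player B gets 4, best alternative 0; Player C gets 7, best alternative 1. No profitable deviation — NE.
(M, Right, Back): Player C can switch to Front (1 → 7). Not NE.
(D, Left, Front): Player A gets 5, best alternative 2; Player B gets 5, best alternative 3; Player C gets 5, best alternative 1. No profitable deviation — NE.
(D, Left, Back): Player A can switch to U (1 → 5). Not NE.
(D, Right, Front): Player A can switch to U (3 → 7). Not NE.
(The remaining 1 profile has a profitable deviation by the same check.)

(U, Left, Back), (M, Right, Front), (D, Left, Front)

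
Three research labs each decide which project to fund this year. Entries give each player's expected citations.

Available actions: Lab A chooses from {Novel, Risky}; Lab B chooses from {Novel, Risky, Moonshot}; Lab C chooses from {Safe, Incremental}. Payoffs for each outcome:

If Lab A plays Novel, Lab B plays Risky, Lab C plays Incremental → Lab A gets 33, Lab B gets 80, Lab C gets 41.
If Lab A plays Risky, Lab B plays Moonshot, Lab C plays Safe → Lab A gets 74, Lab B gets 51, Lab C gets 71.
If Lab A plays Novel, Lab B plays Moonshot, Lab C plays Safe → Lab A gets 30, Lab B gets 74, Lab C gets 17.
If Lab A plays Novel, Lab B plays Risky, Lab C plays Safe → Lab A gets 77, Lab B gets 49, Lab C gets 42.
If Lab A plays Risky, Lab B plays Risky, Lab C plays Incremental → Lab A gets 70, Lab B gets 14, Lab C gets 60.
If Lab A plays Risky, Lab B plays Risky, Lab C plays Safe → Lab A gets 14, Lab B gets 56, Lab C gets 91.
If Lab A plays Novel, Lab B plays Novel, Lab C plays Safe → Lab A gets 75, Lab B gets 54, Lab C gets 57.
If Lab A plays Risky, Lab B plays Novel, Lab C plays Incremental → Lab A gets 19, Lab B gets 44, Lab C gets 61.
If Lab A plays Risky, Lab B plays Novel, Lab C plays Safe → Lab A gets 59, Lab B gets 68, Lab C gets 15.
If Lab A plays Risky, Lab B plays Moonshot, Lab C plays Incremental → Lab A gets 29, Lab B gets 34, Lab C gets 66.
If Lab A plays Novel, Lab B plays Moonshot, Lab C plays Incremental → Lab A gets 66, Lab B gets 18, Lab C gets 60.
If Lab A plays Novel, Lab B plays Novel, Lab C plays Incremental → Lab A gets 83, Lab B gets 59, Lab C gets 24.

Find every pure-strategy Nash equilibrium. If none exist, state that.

(Novel, Novel, Safe): Lab B can switch to Moonshot (54 → 74). Not NE.
(Novel, Novel, Incremental): Lab B can switch to Risky (59 → 80). Not NE.
(Novel, Risky, Safe): Lab B can switch to Novel (49 → 54). Not NE.
(Novel, Risky, Incremental): Lab A can switch to Risky (33 → 70). Not NE.
(Novel, Moonshot, Safe): Lab A can switch to Risky (30 → 74). Not NE.
(Novel, Moonshot, Incremental): Lab B can switch to Novel (18 → 59). Not NE.
(Risky, Novel, Safe): Lab A can switch to Novel (59 → 75). Not NE.
(Risky, Novel, Incremental): Lab A can switch to Novel (19 → 83). Not NE.
(The remaining 4 profiles each have a profitable deviation by the same check.)

No pure-strategy Nash equilibrium.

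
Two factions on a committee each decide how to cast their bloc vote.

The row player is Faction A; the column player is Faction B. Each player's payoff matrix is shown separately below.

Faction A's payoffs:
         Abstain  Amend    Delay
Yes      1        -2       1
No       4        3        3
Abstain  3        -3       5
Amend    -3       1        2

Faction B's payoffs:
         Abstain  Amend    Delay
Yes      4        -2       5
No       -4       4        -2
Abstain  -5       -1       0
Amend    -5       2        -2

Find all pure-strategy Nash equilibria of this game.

(Yes, Abstain): Faction A can switch to No (1 → 4). Not NE.
(Yes, Amend): Faction A can switch to No (-2 → 3). Not NE.
(Yes, Delay): Faction A can switch to No (1 → 3). Not NE.
(No, Abstain): Faction B can switch to Amend (-4 → 4). Not NE.
(No, Amend): Faction A gets 3, best alternative 1; Faction B gets 4, best alternative -2. No profitable deviation — NE.
(No, Delay): Faction A can switch to Abstain (3 → 5). Not NE.
(Abstain, Abstain): Faction A can switch to No (3 → 4). Not NE.
(Abstain, Amend): Faction A can switch to Yes (-3 → -2). Not NE.
(Abstain, Delay): Faction A gets 5, best alternative 3; Faction B gets 0, best alternative -1. No profitable deviation — NE.
(Amend, Abstain): Faction A can switch to Yes (-3 → 1). Not NE.
(Amend, Amend): Faction A can switch to No (1 → 3). Not NE.
(Amend, Delay): Faction A can switch to No (2 → 3). Not NE.

Pure-strategy Nash equilibria: (No, Amend) and (Abstain, Delay)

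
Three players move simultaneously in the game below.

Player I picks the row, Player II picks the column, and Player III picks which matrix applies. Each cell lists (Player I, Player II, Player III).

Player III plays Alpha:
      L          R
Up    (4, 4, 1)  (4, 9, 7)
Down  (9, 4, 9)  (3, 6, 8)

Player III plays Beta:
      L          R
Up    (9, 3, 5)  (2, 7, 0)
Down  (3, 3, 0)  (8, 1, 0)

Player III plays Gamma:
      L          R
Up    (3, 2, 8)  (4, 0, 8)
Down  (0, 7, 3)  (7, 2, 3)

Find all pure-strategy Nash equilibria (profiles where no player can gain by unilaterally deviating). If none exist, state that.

(Up, L, Gamma)

Check each profile: it is a Nash equilibrium iff no player can strictly gain by switching unilaterally.
(Up, L, Alpha): Player I can switch to Down (4 → 9). Not NE.
(Up, L, Beta): Player II can switch to R (3 → 7). Not NE.
(Up, L, Gamma): Player I gets 3, best alternative 0; Player II gets 2, best alternative 0; Player III gets 8, best alternative 5. No profitable deviation — NE.
(Up, R, Alpha): Player III can switch to Gamma (7 → 8). Not NE.
(Up, R, Beta): Player I can switch to Down (2 → 8). Not NE.
(Up, R, Gamma): Player I can switch to Down (4 → 7). Not NE.
(Down, L, Alpha): Player II can switch to R (4 → 6). Not NE.
(The remaining 5 profiles each have a profitable deviation by the same check.)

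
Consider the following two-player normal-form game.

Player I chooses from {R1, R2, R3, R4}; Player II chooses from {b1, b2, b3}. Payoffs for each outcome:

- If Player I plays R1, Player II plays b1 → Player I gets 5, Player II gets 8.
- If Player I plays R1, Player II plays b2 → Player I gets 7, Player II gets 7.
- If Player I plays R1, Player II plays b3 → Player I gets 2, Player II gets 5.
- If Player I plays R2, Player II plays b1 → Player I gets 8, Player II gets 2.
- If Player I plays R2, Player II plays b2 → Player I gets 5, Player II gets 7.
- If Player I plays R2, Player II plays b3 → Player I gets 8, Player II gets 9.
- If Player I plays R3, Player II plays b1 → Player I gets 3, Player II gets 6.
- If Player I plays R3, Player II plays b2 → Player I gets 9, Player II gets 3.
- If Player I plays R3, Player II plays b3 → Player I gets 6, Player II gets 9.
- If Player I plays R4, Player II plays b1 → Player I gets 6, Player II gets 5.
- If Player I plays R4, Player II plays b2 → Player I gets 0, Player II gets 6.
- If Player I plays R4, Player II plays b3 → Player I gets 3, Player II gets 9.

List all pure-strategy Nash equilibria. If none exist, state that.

Mark each player's best response to every combination of opponents' strategies; a profile where every player is best-responding is a pure Nash equilibrium.
Player I against b1: payoffs 5, 8, 3, 6 → best response R2.
Player I against b2: payoffs 7, 5, 9, 0 → best response R3.
Player I against b3: payoffs 2, 8, 6, 3 → best response R2.
Player II against R1: payoffs 8, 7, 5 → best response b1.
Player II against R2: payoffs 2, 7, 9 → best response b3.
Player II against R3: payoffs 6, 3, 9 → best response b3.
Player II against R4: payoffs 5, 6, 9 → best response b3.
Mutual best responses: (R2, b3).

The unique pure-strategy Nash equilibrium is (R2, b3).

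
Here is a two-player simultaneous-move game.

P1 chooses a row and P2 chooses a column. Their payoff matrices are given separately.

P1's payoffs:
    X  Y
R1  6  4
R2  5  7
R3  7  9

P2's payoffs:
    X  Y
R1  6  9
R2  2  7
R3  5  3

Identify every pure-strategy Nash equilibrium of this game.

P1 against X: payoffs 6, 5, 7 → best response R3.
P1 against Y: payoffs 4, 7, 9 → best response R3.
P2 against R1: payoffs 6, 9 → best response Y.
P2 against R2: payoffs 2, 7 → best response Y.
P2 against R3: payoffs 5, 3 → best response X.
Mutual best responses: (R3, X).

Pure NE: (R3, X)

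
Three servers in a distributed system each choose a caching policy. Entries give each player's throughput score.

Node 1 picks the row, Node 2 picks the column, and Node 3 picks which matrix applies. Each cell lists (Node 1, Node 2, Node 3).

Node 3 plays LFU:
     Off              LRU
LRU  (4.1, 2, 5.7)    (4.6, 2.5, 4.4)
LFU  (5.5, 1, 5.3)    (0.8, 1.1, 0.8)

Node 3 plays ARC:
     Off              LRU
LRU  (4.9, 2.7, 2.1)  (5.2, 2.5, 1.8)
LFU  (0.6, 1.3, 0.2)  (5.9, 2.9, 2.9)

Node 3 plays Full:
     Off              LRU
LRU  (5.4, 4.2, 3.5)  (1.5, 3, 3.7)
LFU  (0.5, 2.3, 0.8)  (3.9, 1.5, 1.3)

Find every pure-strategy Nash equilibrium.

Node 1 against (Off, LFU): payoffs 4.1, 5.5 → best response LFU.
Node 1 against (Off, ARC): payoffs 4.9, 0.6 → best response LRU.
Node 1 against (Off, Full): payoffs 5.4, 0.5 → best response LRU.
Node 1 against (LRU, LFU): payoffs 4.6, 0.8 → best response LRU.
Node 1 against (LRU, ARC): payoffs 5.2, 5.9 → best response LFU.
Node 1 against (LRU, Full): payoffs 1.5, 3.9 → best response LFU.
Node 2 against (LRU, LFU): payoffs 2, 2.5 → best response LRU.
Node 2 against (LRU, ARC): payoffs 2.7, 2.5 → best response Off.
Node 2 against (LRU, Full): payoffs 4.2, 3 → best response Off.
Node 2 against (LFU, LFU): payoffs 1, 1.1 → best response LRU.
Node 2 against (LFU, ARC): payoffs 1.3, 2.9 → best response LRU.
Node 2 against (LFU, Full): payoffs 2.3, 1.5 → best response Off.
Node 3 against (LRU, Off): payoffs 5.7, 2.1, 3.5 → best response LFU.
Node 3 against (LRU, LRU): payoffs 4.4, 1.8, 3.7 → best response LFU.
Node 3 against (LFU, Off): payoffs 5.3, 0.2, 0.8 → best response LFU.
Node 3 against (LFU, LRU): payoffs 0.8, 2.9, 1.3 → best response ARC.
Mutual best responses: (LRU, LRU, LFU); (LFU, LRU, ARC).

The pure Nash equilibria are (LRU, LRU, LFU), (LFU, LRU, ARC).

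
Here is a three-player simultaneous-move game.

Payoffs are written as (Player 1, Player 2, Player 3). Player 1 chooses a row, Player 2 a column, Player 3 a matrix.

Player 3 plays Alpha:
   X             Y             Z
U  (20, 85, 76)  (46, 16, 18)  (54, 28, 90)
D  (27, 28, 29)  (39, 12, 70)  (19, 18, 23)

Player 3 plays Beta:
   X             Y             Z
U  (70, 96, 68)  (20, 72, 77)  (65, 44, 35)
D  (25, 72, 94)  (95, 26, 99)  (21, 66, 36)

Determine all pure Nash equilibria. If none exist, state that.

For each player, find the best response to each opponent profile; mutual best responses are the pure NE.
Player 1 against (X, Alpha): payoffs 20, 27 → best response D.
Player 1 against (X, Beta): payoffs 70, 25 → best response U.
Player 1 against (Y, Alpha): payoffs 46, 39 → best response U.
Player 1 against (Y, Beta): payoffs 20, 95 → best response D.
Player 1 against (Z, Alpha): payoffs 54, 19 → best response U.
Player 1 against (Z, Beta): payoffs 65, 21 → best response U.
Player 2 against (U, Alpha): payoffs 85, 16, 28 → best response X.
Player 2 against (U, Beta): payoffs 96, 72, 44 → best response X.
Player 2 against (D, Alpha): payoffs 28, 12, 18 → best response X.
Player 2 against (D, Beta): payoffs 72, 26, 66 → best response X.
Player 3 against (U, X): payoffs 76, 68 → best response Alpha.
Player 3 against (U, Y): payoffs 18, 77 → best response Beta.
Player 3 against (U, Z): payoffs 90, 35 → best response Alpha.
Player 3 against (D, X): payoffs 29, 94 → best response Beta.
Player 3 against (D, Y): payoffs 70, 99 → best response Beta.
Player 3 against (D, Z): payoffs 23, 36 → best response Beta.
No profile is a mutual best response for all players.

There is no pure-strategy Nash equilibrium.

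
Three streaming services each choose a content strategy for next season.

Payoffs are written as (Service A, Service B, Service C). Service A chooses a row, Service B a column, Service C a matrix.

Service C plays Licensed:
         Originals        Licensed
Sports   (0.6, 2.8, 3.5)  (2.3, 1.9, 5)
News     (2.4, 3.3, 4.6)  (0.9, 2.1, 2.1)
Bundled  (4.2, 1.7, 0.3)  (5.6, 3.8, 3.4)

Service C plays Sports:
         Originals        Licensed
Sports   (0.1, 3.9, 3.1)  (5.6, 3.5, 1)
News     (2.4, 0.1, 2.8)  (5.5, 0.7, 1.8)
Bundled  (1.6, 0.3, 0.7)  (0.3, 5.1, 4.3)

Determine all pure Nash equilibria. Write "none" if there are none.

Mark each player's best response to every combination of opponents' strategies; a profile where every player is best-responding is a pure Nash equilibrium.
Service A against (Originals, Licensed): payoffs 0.6, 2.4, 4.2 → best response Bundled.
Service A against (Originals, Sports): payoffs 0.1, 2.4, 1.6 → best response News.
Service A against (Licensed, Licensed): payoffs 2.3, 0.9, 5.6 → best response Bundled.
Service A against (Licensed, Sports): payoffs 5.6, 5.5, 0.3 → best response Sports.
Service B against (Sports, Licensed): payoffs 2.8, 1.9 → best response Originals.
Service B against (Sports, Sports): payoffs 3.9, 3.5 → best response Originals.
Service B against (News, Licensed): payoffs 3.3, 2.1 → best response Originals.
Service B against (News, Sports): payoffs 0.1, 0.7 → best response Licensed.
Service B against (Bundled, Licensed): payoffs 1.7, 3.8 → best response Licensed.
Service B against (Bundled, Sports): payoffs 0.3, 5.1 → best response Licensed.
Service C against (Sports, Originals): payoffs 3.5, 3.1 → best response Licensed.
Service C against (Sports, Licensed): payoffs 5, 1 → best response Licensed.
Service C against (News, Originals): payoffs 4.6, 2.8 → best response Licensed.
Service C against (News, Licensed): payoffs 2.1, 1.8 → best response Licensed.
Service C against (Bundled, Originals): payoffs 0.3, 0.7 → best response Sports.
Service C against (Bundled, Licensed): payoffs 3.4, 4.3 → best response Sports.
No profile is a mutual best response for all players.

none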